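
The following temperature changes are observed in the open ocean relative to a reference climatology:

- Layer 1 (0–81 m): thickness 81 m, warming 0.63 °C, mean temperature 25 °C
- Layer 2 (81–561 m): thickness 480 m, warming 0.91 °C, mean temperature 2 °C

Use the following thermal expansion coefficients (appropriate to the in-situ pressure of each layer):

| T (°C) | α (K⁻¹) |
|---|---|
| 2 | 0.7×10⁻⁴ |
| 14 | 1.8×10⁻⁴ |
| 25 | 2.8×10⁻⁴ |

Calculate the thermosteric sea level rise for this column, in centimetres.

Δh ≈ 4.49 cm

Layer 1 at 25 °C → α = 2.8×10⁻⁴ K⁻¹
Layer 2 at 2 °C → α = 0.7×10⁻⁴ K⁻¹
0–81 m: 2.8×10⁻⁴ × 81 × 0.63 = 0.0142884 m
Layer 2: 480 × 0.91 × 0.7×10⁻⁴ = 0.030576 m
Δh = 0.0142884 + 0.030576 = 0.0448644 m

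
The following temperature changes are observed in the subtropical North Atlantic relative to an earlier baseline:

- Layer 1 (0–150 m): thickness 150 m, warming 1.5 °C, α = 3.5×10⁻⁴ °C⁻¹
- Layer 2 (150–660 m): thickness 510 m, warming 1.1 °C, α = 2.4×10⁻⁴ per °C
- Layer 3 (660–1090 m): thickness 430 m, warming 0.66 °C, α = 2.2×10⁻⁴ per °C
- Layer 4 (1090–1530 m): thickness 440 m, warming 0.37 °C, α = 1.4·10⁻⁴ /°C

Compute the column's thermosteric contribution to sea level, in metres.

0.30 m of thermosteric rise

Layer 1: 1.5 × 3.5×10⁻⁴ × 150 = 0.07875 m
Layer 2: 510 × 2.4×10⁻⁴ × 1.1 = 0.13464 m
430 × 0.66 × 2.2×10⁻⁴ = 0.062436 m
1.4×10⁻⁴ × 0.37 × 440 = 0.022792 m
Δh = 0.07875 + 0.13464 + 0.062436 + 0.022792 = 0.298618 m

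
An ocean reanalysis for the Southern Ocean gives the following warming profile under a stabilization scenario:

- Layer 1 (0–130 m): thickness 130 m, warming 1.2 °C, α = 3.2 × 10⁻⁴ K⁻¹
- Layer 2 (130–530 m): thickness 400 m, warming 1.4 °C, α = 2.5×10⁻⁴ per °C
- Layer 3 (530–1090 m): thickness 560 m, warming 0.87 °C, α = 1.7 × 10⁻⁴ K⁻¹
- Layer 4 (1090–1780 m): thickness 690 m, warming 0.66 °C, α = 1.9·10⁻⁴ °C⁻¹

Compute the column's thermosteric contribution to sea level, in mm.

0–130 m: 130 × 3.2×10⁻⁴ × 1.2 = 0.04992 m
2.5×10⁻⁴ × 400 × 1.4 = 0.14000 m
Layer 3: 0.87 × 560 × 1.7×10⁻⁴ = 0.082824 m
0.66 × 690 × 1.9×10⁻⁴ = 0.086526 m
Δh = 0.04992 + 0.14000 + 0.082824 + 0.086526 = 0.35927 m

359 mm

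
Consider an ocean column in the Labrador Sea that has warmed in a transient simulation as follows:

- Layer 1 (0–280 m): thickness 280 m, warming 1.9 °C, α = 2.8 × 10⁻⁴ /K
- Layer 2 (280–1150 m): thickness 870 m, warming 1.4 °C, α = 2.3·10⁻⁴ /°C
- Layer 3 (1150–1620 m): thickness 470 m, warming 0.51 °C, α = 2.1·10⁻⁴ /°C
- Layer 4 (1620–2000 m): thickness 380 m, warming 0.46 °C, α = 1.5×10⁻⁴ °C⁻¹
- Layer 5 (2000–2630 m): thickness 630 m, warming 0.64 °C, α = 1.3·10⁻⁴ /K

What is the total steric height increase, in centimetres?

Layer 1: 1.9 × 2.8×10⁻⁴ × 280 = 0.14896 m
Layer 2: 1.4 × 2.3×10⁻⁴ × 870 = 0.28014 m
0.51 × 470 × 2.1×10⁻⁴ = 0.050337 m
380 × 1.5×10⁻⁴ × 0.46 = 0.02622 m
630 × 1.3×10⁻⁴ × 0.64 = 0.052416 m
Δh = 0.14896 + 0.28014 + 0.050337 + 0.02622 + 0.052416 = 0.558073 m ≈ 55.8 cm

about 55.8 cm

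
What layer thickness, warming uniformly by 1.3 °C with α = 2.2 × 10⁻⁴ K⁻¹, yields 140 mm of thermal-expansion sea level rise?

H = Δh/(αΔT) = 0.14 / (2.2×10⁻⁴ × 1.3) ≈ 489.5 m

490 m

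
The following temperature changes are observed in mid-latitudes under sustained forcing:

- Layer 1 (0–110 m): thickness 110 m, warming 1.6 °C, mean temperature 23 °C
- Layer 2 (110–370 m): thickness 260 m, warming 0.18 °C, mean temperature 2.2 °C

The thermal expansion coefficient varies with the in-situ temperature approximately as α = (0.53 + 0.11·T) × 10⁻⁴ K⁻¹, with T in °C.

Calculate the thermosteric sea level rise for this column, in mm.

about 57.5 mm

Layer 1: α = (0.53 + 0.11×23)×10⁻⁴ = 3.06×10⁻⁴ K⁻¹
Layer 2: α = (0.53 + 0.11×2.2)×10⁻⁴ = 0.772×10⁻⁴ K⁻¹
Layer 1: 110 × 3.06×10⁻⁴ × 1.6 = 0.053856 m
0.772×10⁻⁴ × 260 × 0.18 = 0.00361296 m
Δh = 0.053856 + 0.00361296 = 0.05746896 m ≈ 57.5 mm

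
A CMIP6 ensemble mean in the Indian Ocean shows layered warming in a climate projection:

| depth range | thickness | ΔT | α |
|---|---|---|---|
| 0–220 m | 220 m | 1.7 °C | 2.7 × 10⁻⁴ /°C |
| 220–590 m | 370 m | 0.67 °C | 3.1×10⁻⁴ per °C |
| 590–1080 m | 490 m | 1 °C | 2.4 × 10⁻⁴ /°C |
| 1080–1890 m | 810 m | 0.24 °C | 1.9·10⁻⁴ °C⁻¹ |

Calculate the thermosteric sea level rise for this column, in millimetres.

0–220 m: 220 × 1.7 × 2.7×10⁻⁴ = 0.10098 m
0.67 × 370 × 3.1×10⁻⁴ = 0.076849 m
590–1080 m: 490 × 2.4×10⁻⁴ × 1 = 0.11760 m
Layer 4: 0.24 × 1.9×10⁻⁴ × 810 = 0.036936 m
Δh = 0.10098 + 0.076849 + 0.11760 + 0.036936 = 0.332365 m

about 332 mm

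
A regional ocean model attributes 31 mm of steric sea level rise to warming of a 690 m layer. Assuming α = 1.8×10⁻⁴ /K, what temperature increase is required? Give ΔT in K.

ΔT ≈ 0.250 K

ΔT = Δh/(αH) = 0.031 / (1.8×10⁻⁴ × 690) ≈ 0.2496 K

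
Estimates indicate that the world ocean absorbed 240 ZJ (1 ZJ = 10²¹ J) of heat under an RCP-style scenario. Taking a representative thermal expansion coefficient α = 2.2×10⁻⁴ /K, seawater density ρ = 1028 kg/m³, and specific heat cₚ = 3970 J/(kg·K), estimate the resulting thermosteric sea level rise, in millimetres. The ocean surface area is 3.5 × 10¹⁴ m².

Δh ≈ 37.0 mm

Per unit area: Q = 240×10²¹ / (3.5×10¹⁴) ≈ 6.857×10⁸ J/m²
Δh = αQ/(ρcₚ) = 2.2×10⁻⁴ × 6.857×10⁸ / (1028 × 3970) ≈ 0.036964 m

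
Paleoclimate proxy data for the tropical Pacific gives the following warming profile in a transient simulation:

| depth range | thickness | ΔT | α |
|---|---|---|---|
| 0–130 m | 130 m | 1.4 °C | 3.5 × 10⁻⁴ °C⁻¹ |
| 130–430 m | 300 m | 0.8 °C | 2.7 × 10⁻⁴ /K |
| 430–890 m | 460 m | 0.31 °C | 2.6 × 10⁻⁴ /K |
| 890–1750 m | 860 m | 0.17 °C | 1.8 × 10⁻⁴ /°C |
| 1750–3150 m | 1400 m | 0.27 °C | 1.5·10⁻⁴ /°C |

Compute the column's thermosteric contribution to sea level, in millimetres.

0–130 m: 1.4 × 130 × 3.5×10⁻⁴ = 0.06370 m
Layer 2: 0.8 × 2.7×10⁻⁴ × 300 = 0.06480 m
0.31 × 2.6×10⁻⁴ × 460 = 0.037076 m
860 × 1.8×10⁻⁴ × 0.17 = 0.026316 m
1400 × 0.27 × 1.5×10⁻⁴ = 0.05670 m
Δh = 0.06370 + 0.06480 + 0.037076 + 0.026316 + 0.05670 = 0.248592 m ≈ 249 mm

Δh = 249 mm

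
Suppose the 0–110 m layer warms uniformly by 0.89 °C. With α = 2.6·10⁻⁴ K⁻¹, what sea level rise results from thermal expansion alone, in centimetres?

2.5 cm

Δh = αΔT·H = 2.6×10⁻⁴ × 0.89 × 110 = 0.025454 m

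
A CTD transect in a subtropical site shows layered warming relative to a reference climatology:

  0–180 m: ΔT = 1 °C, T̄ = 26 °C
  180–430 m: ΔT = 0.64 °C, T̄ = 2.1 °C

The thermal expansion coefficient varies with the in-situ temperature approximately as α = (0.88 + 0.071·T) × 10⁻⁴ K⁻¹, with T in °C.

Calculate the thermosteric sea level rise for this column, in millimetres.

Layer 1: α = (0.88 + 0.071×26)×10⁻⁴ = 2.726×10⁻⁴ K⁻¹
Layer 2: α = (0.88 + 0.071×2.1)×10⁻⁴ = 1.0291×10⁻⁴ K⁻¹
180 × 1 × 2.726×10⁻⁴ = 0.049068 m
Layer 2: 1.0291×10⁻⁴ × 0.64 × 250 = 0.0164656 m
Δh = 0.049068 + 0.0164656 = 0.0655336 m ≈ 65.5 mm

Δh ≈ 65.5 mm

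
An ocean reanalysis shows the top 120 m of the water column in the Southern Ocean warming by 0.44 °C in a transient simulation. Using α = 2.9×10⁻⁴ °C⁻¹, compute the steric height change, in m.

Δh = αΔT·H = 2.9×10⁻⁴ × 0.44 × 120 = 0.015312 m

0.0153 m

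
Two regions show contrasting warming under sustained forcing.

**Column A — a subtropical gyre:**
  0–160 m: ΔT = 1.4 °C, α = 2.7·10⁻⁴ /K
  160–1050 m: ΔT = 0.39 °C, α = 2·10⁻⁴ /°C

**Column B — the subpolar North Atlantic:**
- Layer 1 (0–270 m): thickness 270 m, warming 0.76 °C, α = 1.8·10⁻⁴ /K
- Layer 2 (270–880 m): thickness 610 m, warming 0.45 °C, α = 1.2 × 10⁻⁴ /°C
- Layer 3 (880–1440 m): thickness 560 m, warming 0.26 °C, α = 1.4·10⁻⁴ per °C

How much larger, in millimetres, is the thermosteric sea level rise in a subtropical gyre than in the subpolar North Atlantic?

40 mm larger

A Layer 1: 2.7×10⁻⁴ × 1.4 × 160 = 0.06048 m
A Layer 2: 2×10⁻⁴ × 890 × 0.39 = 0.06942 m
A total: 0.12990 m
B 0.76 × 270 × 1.8×10⁻⁴ = 0.036936 m
B Layer 2: 0.45 × 1.2×10⁻⁴ × 610 = 0.03294 m
B 0.26 × 1.4×10⁻⁴ × 560 = 0.020384 m
B total: 0.09026 m
Difference: 0.12990 − 0.09026 = 0.03964 m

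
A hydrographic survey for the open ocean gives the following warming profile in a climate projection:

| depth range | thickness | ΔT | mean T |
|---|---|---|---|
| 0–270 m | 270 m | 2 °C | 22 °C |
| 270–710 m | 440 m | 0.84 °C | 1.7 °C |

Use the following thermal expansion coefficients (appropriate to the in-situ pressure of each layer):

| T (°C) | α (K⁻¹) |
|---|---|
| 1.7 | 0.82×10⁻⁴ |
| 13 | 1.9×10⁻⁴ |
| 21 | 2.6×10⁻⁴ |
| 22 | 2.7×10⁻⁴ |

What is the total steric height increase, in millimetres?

Layer 1 at 22 °C → α = 2.7×10⁻⁴ K⁻¹
Layer 2 at 1.7 °C → α = 0.82×10⁻⁴ K⁻¹
270 × 2 × 2.7×10⁻⁴ = 0.14580 m
270–710 m: 440 × 0.82×10⁻⁴ × 0.84 = 0.0303072 m
Δh = 0.14580 + 0.0303072 = 0.1761072 m ≈ 180 mm

180 mm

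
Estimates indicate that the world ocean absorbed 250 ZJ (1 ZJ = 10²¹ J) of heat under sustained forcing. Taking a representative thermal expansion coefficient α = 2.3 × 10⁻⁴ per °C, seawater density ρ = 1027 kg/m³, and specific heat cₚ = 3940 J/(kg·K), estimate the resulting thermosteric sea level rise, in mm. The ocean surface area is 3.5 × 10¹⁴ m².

Per unit area: Q = 250×10²¹ / (3.5×10¹⁴) ≈ 7.143×10⁸ J/m²
Δh = αQ/(ρcₚ) = 2.3×10⁻⁴ × 7.143×10⁸ / (1027 × 3940) ≈ 0.040601 m

Δh ≈ 41 mm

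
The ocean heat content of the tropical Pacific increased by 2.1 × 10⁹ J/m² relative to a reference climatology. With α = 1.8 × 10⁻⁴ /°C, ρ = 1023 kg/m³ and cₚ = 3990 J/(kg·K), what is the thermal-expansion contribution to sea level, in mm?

about 93 mm

Δh = αQ/(ρcₚ) = 1.8×10⁻⁴ × 2.1×10⁹ / (1023 × 3990) ≈ 0.092607 m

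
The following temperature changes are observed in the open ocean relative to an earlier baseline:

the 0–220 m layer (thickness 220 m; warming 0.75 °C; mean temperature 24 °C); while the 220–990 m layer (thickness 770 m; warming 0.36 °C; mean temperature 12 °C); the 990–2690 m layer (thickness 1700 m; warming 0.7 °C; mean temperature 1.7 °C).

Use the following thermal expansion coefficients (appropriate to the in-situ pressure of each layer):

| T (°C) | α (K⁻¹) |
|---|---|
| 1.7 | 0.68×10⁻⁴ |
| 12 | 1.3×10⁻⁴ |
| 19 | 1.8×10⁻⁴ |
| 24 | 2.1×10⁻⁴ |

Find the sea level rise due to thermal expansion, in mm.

Layer 1 at 24 °C → α = 2.1×10⁻⁴ K⁻¹
Layer 2 at 12 °C → α = 1.3×10⁻⁴ K⁻¹
Layer 3 at 1.7 °C → α = 0.68×10⁻⁴ K⁻¹
0–220 m: 220 × 0.75 × 2.1×10⁻⁴ = 0.03465 m
770 × 0.36 × 1.3×10⁻⁴ = 0.036036 m
990–2690 m: 0.7 × 1700 × 0.68×10⁻⁴ = 0.08092 m
Δh = 0.03465 + 0.036036 + 0.08092 = 0.151606 m

Δh ≈ 150 mm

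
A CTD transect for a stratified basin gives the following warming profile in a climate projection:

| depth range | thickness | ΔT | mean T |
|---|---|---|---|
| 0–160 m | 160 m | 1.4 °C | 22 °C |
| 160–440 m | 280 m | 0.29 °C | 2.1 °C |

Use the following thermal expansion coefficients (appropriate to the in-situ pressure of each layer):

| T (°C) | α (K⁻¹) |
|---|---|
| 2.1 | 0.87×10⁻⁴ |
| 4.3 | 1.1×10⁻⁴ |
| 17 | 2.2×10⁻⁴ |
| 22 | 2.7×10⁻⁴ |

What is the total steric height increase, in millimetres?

67.5 mm of thermosteric rise

Layer 1 at 22 °C → α = 2.7×10⁻⁴ K⁻¹
Layer 2 at 2.1 °C → α = 0.87×10⁻⁴ K⁻¹
Layer 1: 2.7×10⁻⁴ × 1.4 × 160 = 0.06048 m
Layer 2: 0.87×10⁻⁴ × 0.29 × 280 = 0.0070644 m
Δh = 0.06048 + 0.0070644 = 0.0675444 m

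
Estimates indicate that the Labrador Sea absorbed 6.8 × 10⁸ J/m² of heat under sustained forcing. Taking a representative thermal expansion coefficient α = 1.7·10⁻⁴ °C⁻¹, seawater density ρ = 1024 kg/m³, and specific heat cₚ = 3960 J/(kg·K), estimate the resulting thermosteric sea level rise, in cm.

Δh = αQ/(ρcₚ) = 1.7×10⁻⁴ × 6.8×10⁸ / (1024 × 3960) ≈ 0.028508 m

2.85 cm of thermosteric rise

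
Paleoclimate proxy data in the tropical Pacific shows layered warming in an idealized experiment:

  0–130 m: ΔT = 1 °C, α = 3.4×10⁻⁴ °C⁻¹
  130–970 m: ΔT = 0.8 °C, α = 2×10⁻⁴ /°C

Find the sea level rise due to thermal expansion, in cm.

Layer 1: 1 × 3.4×10⁻⁴ × 130 = 0.04420 m
Layer 2: 0.8 × 2×10⁻⁴ × 840 = 0.13440 m
Δh = 0.04420 + 0.13440 = 0.17860 m

about 17.9 cm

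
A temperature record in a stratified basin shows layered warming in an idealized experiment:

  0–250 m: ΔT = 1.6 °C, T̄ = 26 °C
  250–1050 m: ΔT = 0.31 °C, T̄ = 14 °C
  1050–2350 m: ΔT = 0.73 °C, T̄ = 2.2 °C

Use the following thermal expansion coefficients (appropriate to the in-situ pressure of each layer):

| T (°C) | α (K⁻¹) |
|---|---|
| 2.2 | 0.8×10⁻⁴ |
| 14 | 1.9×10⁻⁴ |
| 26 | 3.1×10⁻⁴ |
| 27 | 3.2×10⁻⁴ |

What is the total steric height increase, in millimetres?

247 mm of thermosteric rise

Layer 1 at 26 °C → α = 3.1×10⁻⁴ K⁻¹
Layer 2 at 14 °C → α = 1.9×10⁻⁴ K⁻¹
Layer 3 at 2.2 °C → α = 0.8×10⁻⁴ K⁻¹
3.1×10⁻⁴ × 1.6 × 250 = 0.12400 m
800 × 1.9×10⁻⁴ × 0.31 = 0.04712 m
0.73 × 1300 × 0.8×10⁻⁴ = 0.07592 m
Δh = 0.12400 + 0.04712 + 0.07592 = 0.24704 m ≈ 247 mm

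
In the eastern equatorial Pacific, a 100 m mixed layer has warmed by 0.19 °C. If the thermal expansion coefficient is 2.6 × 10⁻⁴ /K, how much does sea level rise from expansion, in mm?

Δh = αΔT·H = 2.6×10⁻⁴ × 0.19 × 100 = 0.00494 m

4.9 mm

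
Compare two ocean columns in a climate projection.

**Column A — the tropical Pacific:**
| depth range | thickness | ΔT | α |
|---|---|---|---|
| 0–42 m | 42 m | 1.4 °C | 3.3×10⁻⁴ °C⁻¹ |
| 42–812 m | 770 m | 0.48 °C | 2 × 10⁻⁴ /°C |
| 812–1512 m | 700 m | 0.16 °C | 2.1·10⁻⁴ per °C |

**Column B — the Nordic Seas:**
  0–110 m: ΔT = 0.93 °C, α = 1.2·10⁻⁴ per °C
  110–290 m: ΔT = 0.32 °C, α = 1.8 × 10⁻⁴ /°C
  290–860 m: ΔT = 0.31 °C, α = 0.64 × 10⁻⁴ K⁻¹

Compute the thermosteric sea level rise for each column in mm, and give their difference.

A: 120 mm; B: 34 mm; difference 83 mm

A 0–42 m: 3.3×10⁻⁴ × 1.4 × 42 = 0.019404 m
A 42–812 m: 770 × 2×10⁻⁴ × 0.48 = 0.07392 m
A 812–1512 m: 2.1×10⁻⁴ × 0.16 × 700 = 0.02352 m
A total: 0.116844 m
B 110 × 0.93 × 1.2×10⁻⁴ = 0.012276 m
B Layer 2: 1.8×10⁻⁴ × 180 × 0.32 = 0.010368 m
B Layer 3: 0.31 × 570 × 0.64×10⁻⁴ = 0.0113088 m
B total: 0.0339528 m
Difference: 0.116844 − 0.0339528 = 0.0828912 m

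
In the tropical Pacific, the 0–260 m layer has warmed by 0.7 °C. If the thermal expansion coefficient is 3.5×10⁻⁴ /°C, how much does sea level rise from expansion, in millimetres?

Δh = 64 mm

Δh = αΔT·H = 3.5×10⁻⁴ × 0.7 × 260 = 0.06370 m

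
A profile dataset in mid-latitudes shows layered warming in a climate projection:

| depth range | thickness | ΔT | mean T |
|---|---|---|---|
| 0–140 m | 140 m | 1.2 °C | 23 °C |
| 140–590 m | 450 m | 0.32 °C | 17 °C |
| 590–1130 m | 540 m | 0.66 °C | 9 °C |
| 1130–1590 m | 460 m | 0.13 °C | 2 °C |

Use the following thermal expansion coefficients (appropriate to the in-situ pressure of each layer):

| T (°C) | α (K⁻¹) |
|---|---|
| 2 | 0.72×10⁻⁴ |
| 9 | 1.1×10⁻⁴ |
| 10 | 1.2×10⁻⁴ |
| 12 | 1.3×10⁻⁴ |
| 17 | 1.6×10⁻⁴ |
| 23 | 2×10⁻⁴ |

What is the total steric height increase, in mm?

about 100 mm

Layer 1 at 23 °C → α = 2×10⁻⁴ K⁻¹
Layer 2 at 17 °C → α = 1.6×10⁻⁴ K⁻¹
Layer 3 at 9 °C → α = 1.1×10⁻⁴ K⁻¹
Layer 4 at 2 °C → α = 0.72×10⁻⁴ K⁻¹
2×10⁻⁴ × 140 × 1.2 = 0.03360 m
Layer 2: 1.6×10⁻⁴ × 0.32 × 450 = 0.02304 m
Layer 3: 0.66 × 1.1×10⁻⁴ × 540 = 0.039204 m
1130–1590 m: 460 × 0.72×10⁻⁴ × 0.13 = 0.0043056 m
Δh = 0.03360 + 0.02304 + 0.039204 + 0.0043056 = 0.1001496 m ≈ 100 mm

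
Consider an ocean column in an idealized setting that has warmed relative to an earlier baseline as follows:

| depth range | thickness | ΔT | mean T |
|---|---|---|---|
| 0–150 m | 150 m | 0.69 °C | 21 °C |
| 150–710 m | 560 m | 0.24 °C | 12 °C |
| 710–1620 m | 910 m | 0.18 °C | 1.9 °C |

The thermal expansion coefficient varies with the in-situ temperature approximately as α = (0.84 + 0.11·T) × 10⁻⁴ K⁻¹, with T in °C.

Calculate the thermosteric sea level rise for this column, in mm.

78.8 mm of thermosteric rise

Layer 1: α = (0.84 + 0.11×21)×10⁻⁴ = 3.15×10⁻⁴ K⁻¹
Layer 2: α = (0.84 + 0.11×12)×10⁻⁴ = 2.16×10⁻⁴ K⁻¹
Layer 3: α = (0.84 + 0.11×1.9)×10⁻⁴ = 1.049×10⁻⁴ K⁻¹
0–150 m: 0.69 × 3.15×10⁻⁴ × 150 = 0.0326025 m
150–710 m: 560 × 2.16×10⁻⁴ × 0.24 = 0.0290304 m
1.049×10⁻⁴ × 0.18 × 910 = 0.01718262 m
Δh = 0.0326025 + 0.0290304 + 0.01718262 = 0.07881552 m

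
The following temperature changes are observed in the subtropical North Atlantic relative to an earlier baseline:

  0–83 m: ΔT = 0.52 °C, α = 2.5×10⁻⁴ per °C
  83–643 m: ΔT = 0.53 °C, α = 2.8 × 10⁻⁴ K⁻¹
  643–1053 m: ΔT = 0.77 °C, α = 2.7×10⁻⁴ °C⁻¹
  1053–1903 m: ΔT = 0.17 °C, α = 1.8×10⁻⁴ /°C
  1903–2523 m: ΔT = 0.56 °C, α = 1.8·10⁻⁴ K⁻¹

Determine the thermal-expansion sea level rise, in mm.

0–83 m: 0.52 × 2.5×10⁻⁴ × 83 = 0.01079 m
83–643 m: 560 × 0.53 × 2.8×10⁻⁴ = 0.083104 m
Layer 3: 410 × 0.77 × 2.7×10⁻⁴ = 0.085239 m
0.17 × 850 × 1.8×10⁻⁴ = 0.02601 m
Layer 5: 1.8×10⁻⁴ × 0.56 × 620 = 0.062496 m
Δh = 0.01079 + 0.083104 + 0.085239 + 0.02601 + 0.062496 = 0.267639 m

about 268 mm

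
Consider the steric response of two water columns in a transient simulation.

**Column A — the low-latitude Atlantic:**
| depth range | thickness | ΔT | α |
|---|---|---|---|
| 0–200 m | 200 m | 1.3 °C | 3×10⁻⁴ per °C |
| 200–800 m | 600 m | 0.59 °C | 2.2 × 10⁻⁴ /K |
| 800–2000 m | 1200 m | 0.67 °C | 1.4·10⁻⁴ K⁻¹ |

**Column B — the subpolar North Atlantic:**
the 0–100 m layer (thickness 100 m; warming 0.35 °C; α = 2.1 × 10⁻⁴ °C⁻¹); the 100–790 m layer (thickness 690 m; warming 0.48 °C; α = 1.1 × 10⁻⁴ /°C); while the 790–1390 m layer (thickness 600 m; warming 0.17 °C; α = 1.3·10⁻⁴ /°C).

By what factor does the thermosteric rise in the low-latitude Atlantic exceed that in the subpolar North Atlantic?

≈ 4.7×

A Layer 1: 200 × 1.3 × 3×10⁻⁴ = 0.07800 m
A Layer 2: 600 × 2.2×10⁻⁴ × 0.59 = 0.07788 m
A Layer 3: 1.4×10⁻⁴ × 1200 × 0.67 = 0.11256 m
A total: 0.26844 m
B Layer 1: 0.35 × 2.1×10⁻⁴ × 100 = 0.00735 m
B 100–790 m: 0.48 × 690 × 1.1×10⁻⁴ = 0.036432 m
B 1.3×10⁻⁴ × 0.17 × 600 = 0.01326 m
B total: 0.057042 m
Ratio: 0.26844 / 0.057042 ≈ 4.706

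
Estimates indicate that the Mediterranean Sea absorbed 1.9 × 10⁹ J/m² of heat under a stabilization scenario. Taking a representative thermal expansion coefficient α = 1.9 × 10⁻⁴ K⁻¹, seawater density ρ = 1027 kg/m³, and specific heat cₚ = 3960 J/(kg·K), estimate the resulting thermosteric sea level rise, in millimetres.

Δh ≈ 89 mm

Δh = αQ/(ρcₚ) = 1.9×10⁻⁴ × 1.9×10⁹ / (1027 × 3960) ≈ 0.088765 m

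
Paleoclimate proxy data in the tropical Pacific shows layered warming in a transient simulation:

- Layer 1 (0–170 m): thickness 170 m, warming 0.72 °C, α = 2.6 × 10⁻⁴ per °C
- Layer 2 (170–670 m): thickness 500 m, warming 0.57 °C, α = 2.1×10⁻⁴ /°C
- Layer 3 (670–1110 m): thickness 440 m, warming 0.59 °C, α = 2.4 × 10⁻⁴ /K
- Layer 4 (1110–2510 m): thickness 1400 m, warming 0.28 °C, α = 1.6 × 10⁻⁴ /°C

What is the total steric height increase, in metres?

about 0.217 m

0–170 m: 0.72 × 170 × 2.6×10⁻⁴ = 0.031824 m
Layer 2: 0.57 × 2.1×10⁻⁴ × 500 = 0.05985 m
670–1110 m: 440 × 0.59 × 2.4×10⁻⁴ = 0.062304 m
1400 × 1.6×10⁻⁴ × 0.28 = 0.06272 m
Δh = 0.031824 + 0.05985 + 0.062304 + 0.06272 = 0.216698 m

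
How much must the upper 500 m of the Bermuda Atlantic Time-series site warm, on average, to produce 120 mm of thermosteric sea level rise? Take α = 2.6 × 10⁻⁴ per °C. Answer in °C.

ΔT = Δh/(αH) = 0.12 / (2.6×10⁻⁴ × 500) ≈ 0.9231 °C

about 0.92 °C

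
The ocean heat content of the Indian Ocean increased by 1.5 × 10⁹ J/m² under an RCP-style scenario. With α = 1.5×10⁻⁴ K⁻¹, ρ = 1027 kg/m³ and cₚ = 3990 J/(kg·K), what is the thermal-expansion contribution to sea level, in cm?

about 5.49 cm

Δh = αQ/(ρcₚ) = 1.5×10⁻⁴ × 1.5×10⁹ / (1027 × 3990) ≈ 0.054908 m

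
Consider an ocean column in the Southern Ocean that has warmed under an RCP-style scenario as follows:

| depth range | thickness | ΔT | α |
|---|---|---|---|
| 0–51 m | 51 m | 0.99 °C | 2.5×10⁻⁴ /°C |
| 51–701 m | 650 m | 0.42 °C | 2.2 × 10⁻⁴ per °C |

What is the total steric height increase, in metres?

about 0.0727 m

0–51 m: 2.5×10⁻⁴ × 51 × 0.99 = 0.0126225 m
51–701 m: 0.42 × 2.2×10⁻⁴ × 650 = 0.06006 m
Δh = 0.0126225 + 0.06006 = 0.0726825 m ≈ 0.0727 m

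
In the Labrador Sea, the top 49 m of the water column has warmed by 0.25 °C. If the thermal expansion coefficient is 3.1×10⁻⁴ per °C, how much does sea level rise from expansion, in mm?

Δh ≈ 3.8 mm

Δh = αΔT·H = 3.1×10⁻⁴ × 0.25 × 49 = 0.0037975 m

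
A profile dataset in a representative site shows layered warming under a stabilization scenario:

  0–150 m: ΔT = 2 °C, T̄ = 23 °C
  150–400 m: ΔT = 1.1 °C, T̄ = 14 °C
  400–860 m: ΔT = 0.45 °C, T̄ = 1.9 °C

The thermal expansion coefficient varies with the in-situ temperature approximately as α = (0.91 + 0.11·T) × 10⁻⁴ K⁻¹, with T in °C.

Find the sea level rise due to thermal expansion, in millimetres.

Δh ≈ 190 mm

Layer 1: α = (0.91 + 0.11×23)×10⁻⁴ = 3.44×10⁻⁴ K⁻¹
Layer 2: α = (0.91 + 0.11×14)×10⁻⁴ = 2.45×10⁻⁴ K⁻¹
Layer 3: α = (0.91 + 0.11×1.9)×10⁻⁴ = 1.119×10⁻⁴ K⁻¹
Layer 1: 3.44×10⁻⁴ × 150 × 2 = 0.10320 m
Layer 2: 2.45×10⁻⁴ × 1.1 × 250 = 0.067375 m
Layer 3: 0.45 × 1.119×10⁻⁴ × 460 = 0.0231633 m
Δh = 0.10320 + 0.067375 + 0.0231633 = 0.1937383 m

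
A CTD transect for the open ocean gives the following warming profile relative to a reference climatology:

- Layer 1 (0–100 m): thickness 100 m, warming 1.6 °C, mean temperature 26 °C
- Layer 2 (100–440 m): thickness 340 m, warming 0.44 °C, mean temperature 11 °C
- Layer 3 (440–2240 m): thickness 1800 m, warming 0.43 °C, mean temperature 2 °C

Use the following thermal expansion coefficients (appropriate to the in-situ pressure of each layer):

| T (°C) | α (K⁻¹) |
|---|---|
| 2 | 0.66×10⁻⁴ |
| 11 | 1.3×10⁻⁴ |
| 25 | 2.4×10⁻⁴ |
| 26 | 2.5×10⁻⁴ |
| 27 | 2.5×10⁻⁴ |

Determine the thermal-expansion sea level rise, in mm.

111 mm of thermosteric rise

Layer 1 at 26 °C → α = 2.5×10⁻⁴ K⁻¹
Layer 2 at 11 °C → α = 1.3×10⁻⁴ K⁻¹
Layer 3 at 2 °C → α = 0.66×10⁻⁴ K⁻¹
0–100 m: 1.6 × 2.5×10⁻⁴ × 100 = 0.04000 m
100–440 m: 0.44 × 340 × 1.3×10⁻⁴ = 0.019448 m
440–2240 m: 0.66×10⁻⁴ × 1800 × 0.43 = 0.051084 m
Δh = 0.04000 + 0.019448 + 0.051084 = 0.110532 m ≈ 111 mm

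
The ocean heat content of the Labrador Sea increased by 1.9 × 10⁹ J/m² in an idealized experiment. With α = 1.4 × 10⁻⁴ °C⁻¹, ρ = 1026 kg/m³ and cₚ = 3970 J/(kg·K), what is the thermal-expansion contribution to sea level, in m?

0.0653 m of thermosteric rise

Δh = αQ/(ρcₚ) = 1.4×10⁻⁴ × 1.9×10⁹ / (1026 × 3970) ≈ 0.065305 m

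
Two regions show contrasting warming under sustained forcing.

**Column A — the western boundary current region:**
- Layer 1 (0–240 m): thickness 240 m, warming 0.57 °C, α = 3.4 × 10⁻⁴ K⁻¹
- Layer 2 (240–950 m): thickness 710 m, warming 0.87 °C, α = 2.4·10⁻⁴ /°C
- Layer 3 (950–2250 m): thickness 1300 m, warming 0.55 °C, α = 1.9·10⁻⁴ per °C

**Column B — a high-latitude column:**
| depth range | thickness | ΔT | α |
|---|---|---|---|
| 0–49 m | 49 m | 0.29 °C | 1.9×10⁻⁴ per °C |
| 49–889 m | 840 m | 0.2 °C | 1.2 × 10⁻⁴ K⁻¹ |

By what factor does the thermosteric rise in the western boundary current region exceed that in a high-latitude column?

A Layer 1: 0.57 × 240 × 3.4×10⁻⁴ = 0.046512 m
A 240–950 m: 2.4×10⁻⁴ × 0.87 × 710 = 0.148248 m
A Layer 3: 1300 × 1.9×10⁻⁴ × 0.55 = 0.13585 m
A total: 0.33061 m
B Layer 1: 0.29 × 1.9×10⁻⁴ × 49 = 0.0026999 m
B 49–889 m: 0.2 × 840 × 1.2×10⁻⁴ = 0.02016 m
B total: 0.0228599 m
Ratio: 0.33061 / 0.0228599 ≈ 14.46

14.5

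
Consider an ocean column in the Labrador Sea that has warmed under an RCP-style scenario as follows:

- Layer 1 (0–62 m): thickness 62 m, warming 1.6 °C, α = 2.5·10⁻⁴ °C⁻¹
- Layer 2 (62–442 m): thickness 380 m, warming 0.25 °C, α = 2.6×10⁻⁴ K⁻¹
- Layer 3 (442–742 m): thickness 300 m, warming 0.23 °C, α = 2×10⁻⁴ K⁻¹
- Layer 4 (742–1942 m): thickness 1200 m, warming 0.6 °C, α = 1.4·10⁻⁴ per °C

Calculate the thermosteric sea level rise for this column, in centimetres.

Layer 1: 1.6 × 62 × 2.5×10⁻⁴ = 0.02480 m
2.6×10⁻⁴ × 0.25 × 380 = 0.02470 m
442–742 m: 2×10⁻⁴ × 300 × 0.23 = 0.01380 m
Layer 4: 1200 × 0.6 × 1.4×10⁻⁴ = 0.10080 m
Δh = 0.02480 + 0.02470 + 0.01380 + 0.10080 = 0.16410 m ≈ 16.4 cm

Δh = 16.4 cm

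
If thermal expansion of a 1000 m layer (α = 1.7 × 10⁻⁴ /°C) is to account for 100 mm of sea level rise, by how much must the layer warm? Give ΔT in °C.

0.588 °C

ΔT = Δh/(αH) = 0.1 / (1.7×10⁻⁴ × 1000) ≈ 0.5882 °C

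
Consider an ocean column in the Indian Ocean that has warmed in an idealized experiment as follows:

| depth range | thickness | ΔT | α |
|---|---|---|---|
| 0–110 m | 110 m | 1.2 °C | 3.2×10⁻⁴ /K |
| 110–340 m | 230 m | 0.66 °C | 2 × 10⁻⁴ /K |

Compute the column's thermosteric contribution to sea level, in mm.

about 73 mm

Layer 1: 1.2 × 3.2×10⁻⁴ × 110 = 0.04224 m
110–340 m: 2×10⁻⁴ × 0.66 × 230 = 0.03036 m
Δh = 0.04224 + 0.03036 = 0.07260 m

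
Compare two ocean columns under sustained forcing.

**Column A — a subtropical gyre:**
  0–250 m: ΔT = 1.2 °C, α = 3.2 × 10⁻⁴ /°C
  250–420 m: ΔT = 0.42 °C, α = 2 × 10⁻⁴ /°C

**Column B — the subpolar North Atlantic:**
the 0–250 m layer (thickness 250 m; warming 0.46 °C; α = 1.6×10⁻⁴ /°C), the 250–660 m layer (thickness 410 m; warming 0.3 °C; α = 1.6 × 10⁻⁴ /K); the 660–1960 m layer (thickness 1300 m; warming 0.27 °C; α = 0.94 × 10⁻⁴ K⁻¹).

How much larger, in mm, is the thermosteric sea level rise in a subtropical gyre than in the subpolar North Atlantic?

39 mm

A Layer 1: 1.2 × 3.2×10⁻⁴ × 250 = 0.09600 m
A 2×10⁻⁴ × 0.42 × 170 = 0.01428 m
A total: 0.11028 m
B 250 × 0.46 × 1.6×10⁻⁴ = 0.01840 m
B 1.6×10⁻⁴ × 0.3 × 410 = 0.01968 m
B 660–1960 m: 0.94×10⁻⁴ × 0.27 × 1300 = 0.032994 m
B total: 0.071074 m
Difference: 0.11028 − 0.071074 = 0.039206 m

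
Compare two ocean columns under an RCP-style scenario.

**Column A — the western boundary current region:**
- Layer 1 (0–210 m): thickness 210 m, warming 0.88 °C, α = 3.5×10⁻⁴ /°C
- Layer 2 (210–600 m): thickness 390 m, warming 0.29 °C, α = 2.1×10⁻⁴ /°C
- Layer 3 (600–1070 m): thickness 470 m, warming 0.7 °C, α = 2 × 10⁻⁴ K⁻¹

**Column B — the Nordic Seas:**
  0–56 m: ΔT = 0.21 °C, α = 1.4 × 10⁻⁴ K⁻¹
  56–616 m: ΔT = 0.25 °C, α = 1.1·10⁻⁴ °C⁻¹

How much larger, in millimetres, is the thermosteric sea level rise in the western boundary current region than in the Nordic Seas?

Δh_A − Δh_B ≈ 137 mm

A 0–210 m: 3.5×10⁻⁴ × 0.88 × 210 = 0.06468 m
A Layer 2: 390 × 2.1×10⁻⁴ × 0.29 = 0.023751 m
A Layer 3: 470 × 0.7 × 2×10⁻⁴ = 0.06580 m
A total: 0.154231 m
B 0–56 m: 0.21 × 1.4×10⁻⁴ × 56 = 0.0016464 m
B 1.1×10⁻⁴ × 0.25 × 560 = 0.01540 m
B total: 0.0170464 m
Difference: 0.154231 − 0.0170464 = 0.1371846 m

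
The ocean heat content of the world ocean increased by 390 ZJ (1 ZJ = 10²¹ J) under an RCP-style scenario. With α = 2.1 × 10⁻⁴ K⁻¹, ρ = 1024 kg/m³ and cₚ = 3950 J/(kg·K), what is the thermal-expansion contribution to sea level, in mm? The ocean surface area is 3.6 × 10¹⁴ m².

Per unit area: Q = 390×10²¹ / (3.6×10¹⁴) ≈ 1.083×10⁹ J/m²
Δh = αQ/(ρcₚ) = 2.1×10⁻⁴ × 1.083×10⁹ / (1024 × 3950) ≈ 0.056228 m

about 56 mm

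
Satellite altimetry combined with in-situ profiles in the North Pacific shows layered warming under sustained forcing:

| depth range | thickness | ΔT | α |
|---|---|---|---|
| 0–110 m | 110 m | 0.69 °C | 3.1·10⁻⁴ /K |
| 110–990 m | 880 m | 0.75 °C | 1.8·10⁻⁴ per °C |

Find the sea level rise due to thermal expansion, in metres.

110 × 0.69 × 3.1×10⁻⁴ = 0.023529 m
110–990 m: 880 × 0.75 × 1.8×10⁻⁴ = 0.11880 m
Δh = 0.023529 + 0.11880 = 0.142329 m ≈ 0.142 m

0.142 m of thermosteric rise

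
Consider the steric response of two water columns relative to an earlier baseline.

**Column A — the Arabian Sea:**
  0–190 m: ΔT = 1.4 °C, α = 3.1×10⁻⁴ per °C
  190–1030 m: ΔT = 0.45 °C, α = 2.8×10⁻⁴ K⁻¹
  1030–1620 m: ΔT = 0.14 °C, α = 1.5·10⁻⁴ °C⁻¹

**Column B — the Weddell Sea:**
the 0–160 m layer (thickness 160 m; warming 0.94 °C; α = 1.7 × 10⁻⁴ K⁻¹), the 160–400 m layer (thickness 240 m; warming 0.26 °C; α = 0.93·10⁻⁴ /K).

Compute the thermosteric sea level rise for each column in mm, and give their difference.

A Layer 1: 190 × 1.4 × 3.1×10⁻⁴ = 0.08246 m
A 840 × 0.45 × 2.8×10⁻⁴ = 0.10584 m
A Layer 3: 0.14 × 1.5×10⁻⁴ × 590 = 0.01239 m
A total: 0.20069 m
B 0–160 m: 1.7×10⁻⁴ × 0.94 × 160 = 0.025568 m
B 160–400 m: 240 × 0.26 × 0.93×10⁻⁴ = 0.0058032 m
B total: 0.0313712 m
Difference: 0.20069 − 0.0313712 = 0.1693188 m

A: 201 mm; B: 31.4 mm; difference 169 mm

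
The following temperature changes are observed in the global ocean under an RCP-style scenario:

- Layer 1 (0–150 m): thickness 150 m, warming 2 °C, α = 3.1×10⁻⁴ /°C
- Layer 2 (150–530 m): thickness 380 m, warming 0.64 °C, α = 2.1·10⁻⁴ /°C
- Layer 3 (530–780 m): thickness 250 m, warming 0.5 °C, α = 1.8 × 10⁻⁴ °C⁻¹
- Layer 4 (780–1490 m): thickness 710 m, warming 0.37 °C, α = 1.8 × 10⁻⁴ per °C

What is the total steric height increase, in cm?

Δh ≈ 21.4 cm

150 × 3.1×10⁻⁴ × 2 = 0.09300 m
150–530 m: 0.64 × 2.1×10⁻⁴ × 380 = 0.051072 m
1.8×10⁻⁴ × 250 × 0.5 = 0.02250 m
Layer 4: 1.8×10⁻⁴ × 710 × 0.37 = 0.047286 m
Δh = 0.09300 + 0.051072 + 0.02250 + 0.047286 = 0.213858 m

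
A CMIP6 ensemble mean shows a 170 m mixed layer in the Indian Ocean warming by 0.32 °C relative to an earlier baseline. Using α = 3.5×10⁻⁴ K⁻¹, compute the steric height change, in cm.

Δh = αΔT·H = 3.5×10⁻⁴ × 0.32 × 170 = 0.01904 m

Δh = 1.90 cm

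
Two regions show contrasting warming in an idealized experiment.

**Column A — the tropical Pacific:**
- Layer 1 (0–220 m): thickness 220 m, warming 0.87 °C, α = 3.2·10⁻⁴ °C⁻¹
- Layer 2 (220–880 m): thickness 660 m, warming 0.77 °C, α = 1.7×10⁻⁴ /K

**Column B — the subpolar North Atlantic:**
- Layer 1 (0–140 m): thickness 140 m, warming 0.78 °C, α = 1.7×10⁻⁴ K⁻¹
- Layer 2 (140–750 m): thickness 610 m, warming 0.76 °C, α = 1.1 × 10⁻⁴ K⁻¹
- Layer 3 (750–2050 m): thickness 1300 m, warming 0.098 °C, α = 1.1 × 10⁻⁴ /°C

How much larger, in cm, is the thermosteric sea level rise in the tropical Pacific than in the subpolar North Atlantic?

A 3.2×10⁻⁴ × 220 × 0.87 = 0.061248 m
A 220–880 m: 660 × 0.77 × 1.7×10⁻⁴ = 0.086394 m
A total: 0.147642 m
B 0–140 m: 1.7×10⁻⁴ × 0.78 × 140 = 0.018564 m
B 0.76 × 610 × 1.1×10⁻⁴ = 0.050996 m
B 1300 × 0.098 × 1.1×10⁻⁴ = 0.014014 m
B total: 0.083574 m
Difference: 0.147642 − 0.083574 = 0.064068 m

Δh_A − Δh_B ≈ 6.41 cm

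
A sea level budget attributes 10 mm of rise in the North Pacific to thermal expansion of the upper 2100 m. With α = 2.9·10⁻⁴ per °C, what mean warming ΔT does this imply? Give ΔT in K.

ΔT = Δh/(αH) = 0.01 / (2.9×10⁻⁴ × 2100) ≈ 0.01642 K

0.0164 K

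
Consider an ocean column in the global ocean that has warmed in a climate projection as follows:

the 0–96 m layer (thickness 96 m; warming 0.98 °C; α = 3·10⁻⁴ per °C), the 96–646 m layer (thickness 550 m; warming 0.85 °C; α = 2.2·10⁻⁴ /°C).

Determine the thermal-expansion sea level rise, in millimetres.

131 mm

Layer 1: 96 × 0.98 × 3×10⁻⁴ = 0.028224 m
0.85 × 550 × 2.2×10⁻⁴ = 0.10285 m
Δh = 0.028224 + 0.10285 = 0.131074 m ≈ 131 mm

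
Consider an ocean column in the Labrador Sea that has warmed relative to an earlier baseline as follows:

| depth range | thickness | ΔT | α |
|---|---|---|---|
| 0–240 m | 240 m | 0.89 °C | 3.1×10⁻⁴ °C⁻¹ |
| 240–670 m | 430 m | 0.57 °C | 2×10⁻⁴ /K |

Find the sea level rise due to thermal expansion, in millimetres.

Δh = 115 mm

0.89 × 240 × 3.1×10⁻⁴ = 0.066216 m
240–670 m: 2×10⁻⁴ × 430 × 0.57 = 0.04902 m
Δh = 0.066216 + 0.04902 = 0.115236 m ≈ 115 mm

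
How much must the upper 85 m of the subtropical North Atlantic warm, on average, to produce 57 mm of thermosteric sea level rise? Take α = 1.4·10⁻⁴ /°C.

4.79 °C

ΔT = Δh/(αH) = 0.057 / (1.4×10⁻⁴ × 85) ≈ 4.790 °C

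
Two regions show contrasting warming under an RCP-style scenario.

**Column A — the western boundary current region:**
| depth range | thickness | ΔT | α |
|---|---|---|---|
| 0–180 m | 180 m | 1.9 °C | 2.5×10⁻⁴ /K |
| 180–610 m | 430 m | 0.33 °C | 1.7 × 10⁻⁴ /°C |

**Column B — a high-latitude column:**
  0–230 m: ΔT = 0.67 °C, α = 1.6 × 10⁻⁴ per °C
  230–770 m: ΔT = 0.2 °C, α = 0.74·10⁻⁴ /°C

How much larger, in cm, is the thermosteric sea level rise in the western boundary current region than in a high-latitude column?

A 0–180 m: 2.5×10⁻⁴ × 180 × 1.9 = 0.08550 m
A 1.7×10⁻⁴ × 0.33 × 430 = 0.024123 m
A total: 0.109623 m
B 1.6×10⁻⁴ × 230 × 0.67 = 0.024656 m
B Layer 2: 540 × 0.2 × 0.74×10⁻⁴ = 0.007992 m
B total: 0.032648 m
Difference: 0.109623 − 0.032648 = 0.076975 m

7.70 cm larger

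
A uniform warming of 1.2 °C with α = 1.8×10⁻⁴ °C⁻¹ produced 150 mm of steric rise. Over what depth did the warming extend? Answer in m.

H = Δh/(αΔT) = 0.15 / (1.8×10⁻⁴ × 1.2) ≈ 694.4 m

H ≈ 690 m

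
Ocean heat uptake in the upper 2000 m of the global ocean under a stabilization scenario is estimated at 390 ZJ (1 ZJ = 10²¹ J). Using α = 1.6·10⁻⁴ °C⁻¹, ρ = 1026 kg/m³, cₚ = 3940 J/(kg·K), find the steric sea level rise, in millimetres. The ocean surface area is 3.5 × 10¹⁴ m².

Per unit area: Q = 390×10²¹ / (3.5×10¹⁴) ≈ 1.114×10⁹ J/m²
Δh = αQ/(ρcₚ) = 1.6×10⁻⁴ × 1.114×10⁹ / (1026 × 3940) ≈ 0.044092 m

about 44.1 mm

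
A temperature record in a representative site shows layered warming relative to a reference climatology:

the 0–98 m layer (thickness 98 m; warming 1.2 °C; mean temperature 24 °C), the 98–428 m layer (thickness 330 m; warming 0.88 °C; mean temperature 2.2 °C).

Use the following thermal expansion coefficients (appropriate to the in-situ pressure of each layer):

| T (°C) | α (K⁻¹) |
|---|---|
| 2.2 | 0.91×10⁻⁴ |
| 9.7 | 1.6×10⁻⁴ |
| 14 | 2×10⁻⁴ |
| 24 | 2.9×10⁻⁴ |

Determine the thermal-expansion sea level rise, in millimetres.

Δh = 61 mm

Layer 1 at 24 °C → α = 2.9×10⁻⁴ K⁻¹
Layer 2 at 2.2 °C → α = 0.91×10⁻⁴ K⁻¹
0–98 m: 1.2 × 2.9×10⁻⁴ × 98 = 0.034104 m
330 × 0.91×10⁻⁴ × 0.88 = 0.0264264 m
Δh = 0.034104 + 0.0264264 = 0.0605304 m ≈ 61 mm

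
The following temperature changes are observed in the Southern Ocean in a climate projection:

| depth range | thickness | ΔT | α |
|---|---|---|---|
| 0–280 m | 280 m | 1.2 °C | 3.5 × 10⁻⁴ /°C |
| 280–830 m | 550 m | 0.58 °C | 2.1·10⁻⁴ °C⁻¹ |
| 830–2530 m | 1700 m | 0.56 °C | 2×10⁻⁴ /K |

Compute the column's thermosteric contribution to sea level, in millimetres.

Layer 1: 3.5×10⁻⁴ × 280 × 1.2 = 0.11760 m
550 × 0.58 × 2.1×10⁻⁴ = 0.06699 m
830–2530 m: 2×10⁻⁴ × 1700 × 0.56 = 0.19040 m
Δh = 0.11760 + 0.06699 + 0.19040 = 0.37499 m ≈ 375 mm

375 mm of thermosteric rise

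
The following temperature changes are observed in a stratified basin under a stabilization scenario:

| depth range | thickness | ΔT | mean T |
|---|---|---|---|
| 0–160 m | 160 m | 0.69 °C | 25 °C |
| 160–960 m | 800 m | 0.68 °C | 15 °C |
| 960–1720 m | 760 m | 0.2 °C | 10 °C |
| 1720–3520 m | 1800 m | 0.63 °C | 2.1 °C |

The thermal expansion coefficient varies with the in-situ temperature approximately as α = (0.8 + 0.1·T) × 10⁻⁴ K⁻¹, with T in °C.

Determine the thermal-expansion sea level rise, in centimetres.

30.3 cm

Layer 1: α = (0.8 + 0.1×25)×10⁻⁴ = 3.3×10⁻⁴ K⁻¹
Layer 2: α = (0.8 + 0.1×15)×10⁻⁴ = 2.3×10⁻⁴ K⁻¹
Layer 3: α = (0.8 + 0.1×10)×10⁻⁴ = 1.8×10⁻⁴ K⁻¹
Layer 4: α = (0.8 + 0.1×2.1)×10⁻⁴ = 1.01×10⁻⁴ K⁻¹
Layer 1: 3.3×10⁻⁴ × 160 × 0.69 = 0.036432 m
2.3×10⁻⁴ × 0.68 × 800 = 0.12512 m
960–1720 m: 760 × 0.2 × 1.8×10⁻⁴ = 0.02736 m
1800 × 1.01×10⁻⁴ × 0.63 = 0.114534 m
Δh = 0.036432 + 0.12512 + 0.02736 + 0.114534 = 0.303446 m ≈ 30.3 cm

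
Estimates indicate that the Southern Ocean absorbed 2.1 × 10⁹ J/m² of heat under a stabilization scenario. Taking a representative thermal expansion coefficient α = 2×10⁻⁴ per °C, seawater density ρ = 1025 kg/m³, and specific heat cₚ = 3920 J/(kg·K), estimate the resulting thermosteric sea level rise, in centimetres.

Δh = αQ/(ρcₚ) = 2×10⁻⁴ × 2.1×10⁹ / (1025 × 3920) ≈ 0.10453 m

10.5 cm of thermosteric rise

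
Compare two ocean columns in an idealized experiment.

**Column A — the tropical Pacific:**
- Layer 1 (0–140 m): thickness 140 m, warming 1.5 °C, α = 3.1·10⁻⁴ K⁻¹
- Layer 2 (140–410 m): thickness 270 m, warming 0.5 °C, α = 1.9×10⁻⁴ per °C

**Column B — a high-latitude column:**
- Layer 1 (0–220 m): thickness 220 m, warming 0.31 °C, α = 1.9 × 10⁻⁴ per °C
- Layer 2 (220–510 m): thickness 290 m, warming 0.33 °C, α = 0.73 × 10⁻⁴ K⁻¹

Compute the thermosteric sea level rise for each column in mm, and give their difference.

A 0–140 m: 140 × 1.5 × 3.1×10⁻⁴ = 0.06510 m
A Layer 2: 1.9×10⁻⁴ × 0.5 × 270 = 0.02565 m
A total: 0.09075 m
B 0–220 m: 1.9×10⁻⁴ × 0.31 × 220 = 0.012958 m
B Layer 2: 0.73×10⁻⁴ × 290 × 0.33 = 0.0069861 m
B total: 0.0199441 m
Difference: 0.09075 − 0.0199441 = 0.0708059 m

Δh_A ≈ 91 mm, Δh_B ≈ 20 mm; difference ≈ 71 mm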